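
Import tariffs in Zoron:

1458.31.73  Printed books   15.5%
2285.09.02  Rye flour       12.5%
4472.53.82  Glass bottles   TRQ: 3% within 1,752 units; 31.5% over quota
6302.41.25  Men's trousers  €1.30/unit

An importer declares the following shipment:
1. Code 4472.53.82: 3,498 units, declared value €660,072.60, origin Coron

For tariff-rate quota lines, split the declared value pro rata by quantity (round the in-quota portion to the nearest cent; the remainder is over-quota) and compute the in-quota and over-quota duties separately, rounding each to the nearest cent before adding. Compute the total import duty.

Line 1 (4472.53.82, Coron, 3,498 units, €660,072.60):
Code 4472.53.82 is under a tariff-rate quota (threshold 1,752 units). In-quota: 1,752 units at 3%; over-quota: 1,746 units at 31.5%.
Pro-rata value split: in-quota = €660,072.60 × 1,752/3,498 = €330,602.40; over-quota = €660,072.60 − €330,602.40 = €329,470.20.
In-quota duty = €330,602.40 × 3% = €9,918.07. Over-quota duty = €329,470.20 × 31.5% = €103,783.11.
Line duty = €9,918.07 + €103,783.11 = €113,701.18.

€113,701.18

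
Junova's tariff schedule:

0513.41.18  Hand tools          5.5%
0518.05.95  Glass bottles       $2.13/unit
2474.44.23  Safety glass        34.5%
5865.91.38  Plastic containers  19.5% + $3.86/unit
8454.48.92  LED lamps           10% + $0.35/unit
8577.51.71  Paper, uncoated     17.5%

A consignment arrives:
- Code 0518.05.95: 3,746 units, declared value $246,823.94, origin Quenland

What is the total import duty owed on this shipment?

Line 1 (0518.05.95, Quenland, 3,746 units, $246,823.94):
Base rate for 0518.05.95 is $2.13/unit.
Duty = 3,746 × $2.13 = $7,978.98.

$7,978.98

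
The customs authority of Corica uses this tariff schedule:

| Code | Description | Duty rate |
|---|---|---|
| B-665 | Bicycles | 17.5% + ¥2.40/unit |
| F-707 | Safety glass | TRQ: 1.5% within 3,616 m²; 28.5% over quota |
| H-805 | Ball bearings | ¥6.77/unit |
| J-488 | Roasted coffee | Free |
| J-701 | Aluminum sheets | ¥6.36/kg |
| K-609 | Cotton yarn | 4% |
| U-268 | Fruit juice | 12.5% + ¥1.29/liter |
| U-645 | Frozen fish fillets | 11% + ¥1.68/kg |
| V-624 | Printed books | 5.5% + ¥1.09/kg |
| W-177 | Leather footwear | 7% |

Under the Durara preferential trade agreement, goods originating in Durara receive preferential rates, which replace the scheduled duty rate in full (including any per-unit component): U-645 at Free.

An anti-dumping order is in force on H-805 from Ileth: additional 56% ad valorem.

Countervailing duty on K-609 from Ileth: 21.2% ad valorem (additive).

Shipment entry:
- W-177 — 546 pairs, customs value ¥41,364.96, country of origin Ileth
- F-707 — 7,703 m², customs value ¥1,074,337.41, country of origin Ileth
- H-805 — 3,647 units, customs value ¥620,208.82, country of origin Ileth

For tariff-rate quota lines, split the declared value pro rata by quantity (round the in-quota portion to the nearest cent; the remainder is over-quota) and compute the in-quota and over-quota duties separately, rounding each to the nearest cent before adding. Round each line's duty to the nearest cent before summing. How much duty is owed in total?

¥544,921.49

Line 1 (W-177, Ileth, 546 pairs, ¥41,364.96):
Base rate for W-177 is 7%.
Duty = ¥41,364.96 × 7% = ¥2,895.55.
Line 2 (F-707, Ileth, 7,703 m², ¥1,074,337.41):
Code F-707 is under a tariff-rate quota (threshold 3,616 m²). In-quota: 3,616 m² at 1.5%; over-quota: 4,087 m² at 28.5%.
Pro-rata value split: in-quota = ¥1,074,337.41 × 3,616/7,703 = ¥504,323.52; over-quota = ¥1,074,337.41 − ¥504,323.52 = ¥570,013.89.
In-quota duty = ¥504,323.52 × 1.5% = ¥7,564.85. Over-quota duty = ¥570,013.89 × 28.5% = ¥162,453.96.
Line duty = ¥7,564.85 + ¥162,453.96 = ¥170,018.81.
Line 3 (H-805, Ileth, 3,647 units, ¥620,208.82):
Base rate for H-805 is ¥6.77/unit.
Additional duty on H-805 from Ileth: +56% ad valorem. Applied ad valorem rate = 56%.
Duty = ¥620,208.82 × 56% + 3,647 × ¥6.77 = ¥372,007.13.
Total = ¥2,895.55 + ¥170,018.81 + ¥372,007.13 = ¥544,921.49.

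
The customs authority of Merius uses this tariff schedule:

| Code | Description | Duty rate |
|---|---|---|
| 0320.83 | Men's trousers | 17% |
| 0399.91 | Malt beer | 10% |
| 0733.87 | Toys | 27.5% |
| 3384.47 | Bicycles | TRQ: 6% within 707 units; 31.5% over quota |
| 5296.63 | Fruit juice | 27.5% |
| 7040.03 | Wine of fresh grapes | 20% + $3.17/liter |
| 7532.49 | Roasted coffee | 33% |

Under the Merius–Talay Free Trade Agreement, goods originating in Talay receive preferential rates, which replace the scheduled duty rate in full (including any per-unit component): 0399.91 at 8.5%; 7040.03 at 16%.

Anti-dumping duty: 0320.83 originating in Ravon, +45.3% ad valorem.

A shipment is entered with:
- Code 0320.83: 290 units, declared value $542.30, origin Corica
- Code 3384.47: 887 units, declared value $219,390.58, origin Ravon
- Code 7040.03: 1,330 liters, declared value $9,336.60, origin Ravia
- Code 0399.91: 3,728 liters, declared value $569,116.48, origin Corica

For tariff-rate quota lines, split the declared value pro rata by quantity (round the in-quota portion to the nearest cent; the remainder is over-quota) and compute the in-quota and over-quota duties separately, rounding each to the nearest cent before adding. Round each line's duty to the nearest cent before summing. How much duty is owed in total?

Line 1 (0320.83, Corica, 290 units, $542.30):
Base rate for 0320.83 is 17%.
The additional-duty order on 0320.83 targets Ravon, not Corica; it does not apply.
Duty = $542.30 × 17% = $92.19.
Line 2 (3384.47, Ravon, 887 units, $219,390.58):
Code 3384.47 is under a tariff-rate quota (threshold 707 units). In-quota: 707 units at 6%; over-quota: 180 units at 31.5%.
Pro-rata value split: in-quota = $219,390.58 × 707/887 = $174,869.38; over-quota = $219,390.58 − $174,869.38 = $44,521.20.
In-quota duty = $174,869.38 × 6% = $10,492.16. Over-quota duty = $44,521.20 × 31.5% = $14,024.18.
Line duty = $10,492.16 + $14,024.18 = $24,516.34.
Line 3 (7040.03, Ravia, 1,330 liters, $9,336.60):
Base rate for 7040.03 is 20% + $3.17/liter.
7040.03 has an FTA preferential rate, but origin Ravia is not Talay; base rate stands.
Duty = $9,336.60 × 20% + 1,330 × $3.17 = $6,083.42.
Line 4 (0399.91, Corica, 3,728 liters, $569,116.48):
Base rate for 0399.91 is 10%.
0399.91 has an FTA preferential rate, but origin Corica is not Talay; base rate stands.
Duty = $569,116.48 × 10% = $56,911.65.
Total = $92.19 + $24,516.34 + $6,083.42 + $56,911.65 = $87,603.60.

$87,603.60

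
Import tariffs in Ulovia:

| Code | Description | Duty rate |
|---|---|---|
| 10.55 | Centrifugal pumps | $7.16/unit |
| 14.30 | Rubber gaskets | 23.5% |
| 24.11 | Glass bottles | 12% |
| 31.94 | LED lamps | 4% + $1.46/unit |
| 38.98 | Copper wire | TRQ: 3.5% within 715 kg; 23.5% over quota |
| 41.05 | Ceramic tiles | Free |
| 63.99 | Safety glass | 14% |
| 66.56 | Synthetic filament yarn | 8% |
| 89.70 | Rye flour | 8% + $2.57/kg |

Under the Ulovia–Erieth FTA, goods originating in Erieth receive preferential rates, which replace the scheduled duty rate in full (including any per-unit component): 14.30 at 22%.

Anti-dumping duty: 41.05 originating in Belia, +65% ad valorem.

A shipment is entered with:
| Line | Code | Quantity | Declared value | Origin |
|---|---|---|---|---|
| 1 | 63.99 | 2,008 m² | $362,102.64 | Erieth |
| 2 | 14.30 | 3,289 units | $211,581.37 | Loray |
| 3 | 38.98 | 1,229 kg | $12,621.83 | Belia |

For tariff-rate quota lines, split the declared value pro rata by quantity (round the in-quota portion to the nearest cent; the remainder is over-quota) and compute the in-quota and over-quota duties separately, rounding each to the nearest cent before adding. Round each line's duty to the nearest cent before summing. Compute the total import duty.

Line 1 (63.99, Erieth, 2,008 m², $362,102.64):
Base rate for 63.99 is 14%.
Origin Erieth is the FTA partner but 63.99 is not on the preference list; base rate stands.
Duty = $362,102.64 × 14% = $50,694.37.
Line 2 (14.30, Loray, 3,289 units, $211,581.37):
Base rate for 14.30 is 23.5%.
14.30 has an FTA preferential rate, but origin Loray is not Erieth; base rate stands.
Duty = $211,581.37 × 23.5% = $49,721.62.
Line 3 (38.98, Belia, 1,229 kg, $12,621.83):
Code 38.98 is under a tariff-rate quota (threshold 715 kg). In-quota: 715 kg at 3.5%; over-quota: 514 kg at 23.5%.
Pro-rata value split: in-quota = $12,621.83 × 715/1,229 = $7,343.05; over-quota = $12,621.83 − $7,343.05 = $5,278.78.
In-quota duty = $7,343.05 × 3.5% = $257.01. Over-quota duty = $5,278.78 × 23.5% = $1,240.51.
Line duty = $257.01 + $1,240.51 = $1,497.52.
Total = $50,694.37 + $49,721.62 + $1,497.52 = $101,913.51.

$101,913.51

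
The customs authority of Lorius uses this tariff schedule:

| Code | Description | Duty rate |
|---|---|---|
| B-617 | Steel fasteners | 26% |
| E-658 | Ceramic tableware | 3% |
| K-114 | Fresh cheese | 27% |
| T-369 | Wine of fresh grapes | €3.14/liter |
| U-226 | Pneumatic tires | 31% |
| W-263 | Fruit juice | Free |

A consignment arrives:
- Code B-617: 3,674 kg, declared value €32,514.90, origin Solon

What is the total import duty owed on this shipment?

Line 1 (B-617, Solon, 3,674 kg, €32,514.90):
Base rate for B-617 is 26%.
Duty = €32,514.90 × 26% = €8,453.87.

€8,453.87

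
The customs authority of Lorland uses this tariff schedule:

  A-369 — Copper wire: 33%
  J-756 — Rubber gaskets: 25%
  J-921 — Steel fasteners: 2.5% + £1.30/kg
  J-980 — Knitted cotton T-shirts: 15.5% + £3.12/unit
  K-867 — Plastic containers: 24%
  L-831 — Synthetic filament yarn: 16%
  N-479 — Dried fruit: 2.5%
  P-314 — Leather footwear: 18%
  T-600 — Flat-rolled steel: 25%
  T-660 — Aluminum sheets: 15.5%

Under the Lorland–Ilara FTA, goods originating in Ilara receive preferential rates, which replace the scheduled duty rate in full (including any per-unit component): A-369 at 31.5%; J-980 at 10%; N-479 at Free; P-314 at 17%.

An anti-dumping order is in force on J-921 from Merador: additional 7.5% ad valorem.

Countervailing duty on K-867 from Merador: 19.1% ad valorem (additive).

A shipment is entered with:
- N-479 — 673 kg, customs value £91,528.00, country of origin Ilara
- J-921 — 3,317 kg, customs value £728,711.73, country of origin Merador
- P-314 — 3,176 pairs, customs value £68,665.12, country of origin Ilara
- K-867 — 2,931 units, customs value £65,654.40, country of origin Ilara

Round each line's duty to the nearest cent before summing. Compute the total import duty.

Line 1 (N-479, Ilara, 673 kg, £91,528.00):
Base rate for N-479 is 2.5%.
Origin Ilara qualifies under the Lorland–Ilara agreement and N-479 is covered: preferential rate Free applies instead.
Duty = £91,528.00 × 0% = £0.00.
Line 2 (J-921, Merador, 3,317 kg, £728,711.73):
Base rate for J-921 is 2.5% + £1.30/kg.
Additional duty on J-921 from Merador: +7.5%. Applied ad valorem rate: 2.5% + 7.5% = 10%.
Duty = £728,711.73 × 10% + 3,317 × £1.30 = £77,183.27.
Line 3 (P-314, Ilara, 3,176 pairs, £68,665.12):
Base rate for P-314 is 18%.
Origin Ilara qualifies under the Lorland–Ilara agreement and P-314 is covered: preferential rate 17% applies instead.
Duty = £68,665.12 × 17% = £11,673.07.
Line 4 (K-867, Ilara, 2,931 units, £65,654.40):
Base rate for K-867 is 24%.
Origin Ilara is the FTA partner but K-867 is not on the preference list; base rate stands.
The additional-duty order on K-867 targets Merador, not Ilara; it does not apply.
Duty = £65,654.40 × 24% = £15,757.06.
Total = £0.00 + £77,183.27 + £11,673.07 + £15,757.06 = £104,613.40.

£104,613.40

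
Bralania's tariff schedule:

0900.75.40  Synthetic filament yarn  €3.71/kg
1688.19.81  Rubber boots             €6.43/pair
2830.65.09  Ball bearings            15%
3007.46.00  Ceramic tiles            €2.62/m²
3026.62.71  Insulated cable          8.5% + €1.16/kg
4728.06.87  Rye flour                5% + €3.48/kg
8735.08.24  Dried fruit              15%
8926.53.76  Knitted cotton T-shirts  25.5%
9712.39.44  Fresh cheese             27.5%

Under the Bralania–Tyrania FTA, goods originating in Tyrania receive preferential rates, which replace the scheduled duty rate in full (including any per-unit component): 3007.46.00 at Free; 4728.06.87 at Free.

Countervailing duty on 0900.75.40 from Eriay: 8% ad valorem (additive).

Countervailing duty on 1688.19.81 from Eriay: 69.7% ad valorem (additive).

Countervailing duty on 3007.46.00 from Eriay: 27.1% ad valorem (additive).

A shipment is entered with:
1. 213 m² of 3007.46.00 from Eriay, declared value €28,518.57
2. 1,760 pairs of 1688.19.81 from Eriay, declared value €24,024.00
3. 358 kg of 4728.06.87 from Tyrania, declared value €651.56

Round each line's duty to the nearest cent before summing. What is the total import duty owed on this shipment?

Line 1 (3007.46.00, Eriay, 213 m², €28,518.57):
Base rate for 3007.46.00 is €2.62/m².
3007.46.00 has an FTA preferential rate, but origin Eriay is not Tyrania; base rate stands.
Additional duty on 3007.46.00 from Eriay: +27.1% ad valorem. Applied ad valorem rate = 27.1%.
Duty = €28,518.57 × 27.1% + 213 × €2.62 = €8,286.59.
Line 2 (1688.19.81, Eriay, 1,760 pairs, €24,024.00):
Base rate for 1688.19.81 is €6.43/pair.
Additional duty on 1688.19.81 from Eriay: +69.7% ad valorem. Applied ad valorem rate = 69.7%.
Duty = €24,024.00 × 69.7% + 1,760 × €6.43 = €28,061.53.
Line 3 (4728.06.87, Tyrania, 358 kg, €651.56):
Base rate for 4728.06.87 is 5% + €3.48/kg.
Origin Tyrania qualifies under the Bralania–Tyrania agreement and 4728.06.87 is covered: preferential rate Free applies instead.
Duty = €651.56 × 0% = €0.00.
Total = €8,286.59 + €28,061.53 + €0.00 = €36,348.12.

€36,348.12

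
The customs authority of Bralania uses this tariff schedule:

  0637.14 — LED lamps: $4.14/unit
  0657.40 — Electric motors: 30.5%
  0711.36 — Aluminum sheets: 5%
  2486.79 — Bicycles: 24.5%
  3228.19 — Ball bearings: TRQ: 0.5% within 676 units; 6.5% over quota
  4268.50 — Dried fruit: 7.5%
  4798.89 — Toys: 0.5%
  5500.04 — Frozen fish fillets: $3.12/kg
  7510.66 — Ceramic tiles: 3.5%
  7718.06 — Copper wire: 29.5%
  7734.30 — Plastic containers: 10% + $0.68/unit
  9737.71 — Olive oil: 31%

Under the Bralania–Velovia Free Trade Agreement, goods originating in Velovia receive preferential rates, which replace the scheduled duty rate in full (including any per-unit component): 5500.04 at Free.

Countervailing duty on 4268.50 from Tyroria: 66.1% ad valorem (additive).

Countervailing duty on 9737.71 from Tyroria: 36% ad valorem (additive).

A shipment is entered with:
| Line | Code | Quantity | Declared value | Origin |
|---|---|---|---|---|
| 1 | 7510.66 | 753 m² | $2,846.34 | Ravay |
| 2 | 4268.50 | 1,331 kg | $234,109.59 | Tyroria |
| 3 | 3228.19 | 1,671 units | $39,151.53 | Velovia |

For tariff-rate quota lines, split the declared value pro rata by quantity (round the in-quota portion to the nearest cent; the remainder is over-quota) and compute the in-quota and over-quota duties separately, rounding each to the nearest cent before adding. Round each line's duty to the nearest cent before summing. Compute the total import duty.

$173,998.81

Line 1 (7510.66, Ravay, 753 m², $2,846.34):
Base rate for 7510.66 is 3.5%.
Duty = $2,846.34 × 3.5% = $99.62.
Line 2 (4268.50, Tyroria, 1,331 kg, $234,109.59):
Base rate for 4268.50 is 7.5%.
Additional duty on 4268.50 from Tyroria: +66.1%. Applied ad valorem rate: 7.5% + 66.1% = 73.6%.
Duty = $234,109.59 × 73.6% = $172,304.66.
Line 3 (3228.19, Velovia, 1,671 units, $39,151.53):
Code 3228.19 is under a tariff-rate quota (threshold 676 units). In-quota: 676 units at 0.5%; over-quota: 995 units at 6.5%.
Pro-rata value split: in-quota = $39,151.53 × 676/1,671 = $15,838.68; over-quota = $39,151.53 − $15,838.68 = $23,312.85.
In-quota duty = $15,838.68 × 0.5% = $79.19. Over-quota duty = $23,312.85 × 6.5% = $1,515.34.
Line duty = $79.19 + $1,515.34 = $1,594.53.
Total = $99.62 + $172,304.66 + $1,594.53 = $173,998.81.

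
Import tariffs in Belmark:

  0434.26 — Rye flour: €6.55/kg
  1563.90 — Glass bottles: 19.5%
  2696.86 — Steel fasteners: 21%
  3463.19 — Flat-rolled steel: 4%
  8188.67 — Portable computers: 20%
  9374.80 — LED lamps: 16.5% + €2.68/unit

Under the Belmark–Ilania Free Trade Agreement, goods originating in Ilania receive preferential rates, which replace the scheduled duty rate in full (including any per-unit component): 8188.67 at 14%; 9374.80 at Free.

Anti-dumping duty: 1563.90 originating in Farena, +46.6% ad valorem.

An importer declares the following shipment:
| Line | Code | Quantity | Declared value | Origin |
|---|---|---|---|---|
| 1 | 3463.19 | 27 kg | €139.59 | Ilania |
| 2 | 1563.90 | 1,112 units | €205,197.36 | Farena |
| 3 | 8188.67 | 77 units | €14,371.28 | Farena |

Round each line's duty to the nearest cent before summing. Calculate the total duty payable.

€138,515.29

Line 1 (3463.19, Ilania, 27 kg, €139.59):
Base rate for 3463.19 is 4%.
Origin Ilania is the FTA partner but 3463.19 is not on the preference list; base rate stands.
Duty = €139.59 × 4% = €5.58.
Line 2 (1563.90, Farena, 1,112 units, €205,197.36):
Base rate for 1563.90 is 19.5%.
Additional duty on 1563.90 from Farena: +46.6%. Applied ad valorem rate: 19.5% + 46.6% = 66.1%.
Duty = €205,197.36 × 66.1% = €135,635.45.
Line 3 (8188.67, Farena, 77 units, €14,371.28):
Base rate for 8188.67 is 20%.
8188.67 has an FTA preferential rate, but origin Farena is not Ilania; base rate stands.
Duty = €14,371.28 × 20% = €2,874.26.
Total = €5.58 + €135,635.45 + €2,874.26 = €138,515.29.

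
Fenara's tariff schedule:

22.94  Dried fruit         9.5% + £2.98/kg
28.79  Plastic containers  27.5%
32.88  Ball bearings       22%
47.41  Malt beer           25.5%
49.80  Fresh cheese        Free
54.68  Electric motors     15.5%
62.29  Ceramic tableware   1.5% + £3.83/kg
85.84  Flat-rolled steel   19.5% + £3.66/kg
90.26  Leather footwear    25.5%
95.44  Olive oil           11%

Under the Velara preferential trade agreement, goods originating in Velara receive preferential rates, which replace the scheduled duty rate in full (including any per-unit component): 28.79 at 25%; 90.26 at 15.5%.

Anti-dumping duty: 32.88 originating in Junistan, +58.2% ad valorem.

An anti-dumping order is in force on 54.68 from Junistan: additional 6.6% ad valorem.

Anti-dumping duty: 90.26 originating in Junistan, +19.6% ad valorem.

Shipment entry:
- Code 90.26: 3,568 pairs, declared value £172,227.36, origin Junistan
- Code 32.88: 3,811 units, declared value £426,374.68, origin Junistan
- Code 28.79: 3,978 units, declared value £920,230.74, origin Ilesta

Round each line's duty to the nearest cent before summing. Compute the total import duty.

Line 1 (90.26, Junistan, 3,568 pairs, £172,227.36):
Base rate for 90.26 is 25.5%.
90.26 has an FTA preferential rate, but origin Junistan is not Velara; base rate stands.
Additional duty on 90.26 from Junistan: +19.6%. Applied ad valorem rate: 25.5% + 19.6% = 45.1%.
Duty = £172,227.36 × 45.1% = £77,674.54.
Line 2 (32.88, Junistan, 3,811 units, £426,374.68):
Base rate for 32.88 is 22%.
Additional duty on 32.88 from Junistan: +58.2%. Applied ad valorem rate: 22% + 58.2% = 80.2%.
Duty = £426,374.68 × 80.2% = £341,952.49.
Line 3 (28.79, Ilesta, 3,978 units, £920,230.74):
Base rate for 28.79 is 27.5%.
28.79 has an FTA preferential rate, but origin Ilesta is not Velara; base rate stands.
Duty = £920,230.74 × 27.5% = £253,063.45.
Total = £77,674.54 + £341,952.49 + £253,063.45 = £672,690.48.

£672,690.48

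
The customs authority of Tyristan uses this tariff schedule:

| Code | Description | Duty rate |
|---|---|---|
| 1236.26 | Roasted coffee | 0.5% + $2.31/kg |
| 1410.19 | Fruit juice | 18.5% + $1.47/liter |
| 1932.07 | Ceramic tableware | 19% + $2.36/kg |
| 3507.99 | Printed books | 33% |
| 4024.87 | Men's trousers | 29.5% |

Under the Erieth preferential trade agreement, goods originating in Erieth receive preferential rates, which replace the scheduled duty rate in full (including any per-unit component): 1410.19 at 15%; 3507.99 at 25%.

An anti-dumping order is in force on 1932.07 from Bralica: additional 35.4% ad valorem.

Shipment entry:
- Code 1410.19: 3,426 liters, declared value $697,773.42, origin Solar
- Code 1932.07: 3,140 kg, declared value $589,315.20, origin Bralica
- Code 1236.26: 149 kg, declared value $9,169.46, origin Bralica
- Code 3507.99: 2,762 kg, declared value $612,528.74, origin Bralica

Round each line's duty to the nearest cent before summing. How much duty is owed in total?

$664,646.69

Line 1 (1410.19, Solar, 3,426 liters, $697,773.42):
Base rate for 1410.19 is 18.5% + $1.47/liter.
1410.19 has an FTA preferential rate, but origin Solar is not Erieth; base rate stands.
Duty = $697,773.42 × 18.5% + 3,426 × $1.47 = $134,124.30.
Line 2 (1932.07, Bralica, 3,140 kg, $589,315.20):
Base rate for 1932.07 is 19% + $2.36/kg.
Additional duty on 1932.07 from Bralica: +35.4%. Applied ad valorem rate: 19% + 35.4% = 54.4%.
Duty = $589,315.20 × 54.4% + 3,140 × $2.36 = $327,997.87.
Line 3 (1236.26, Bralica, 149 kg, $9,169.46):
Base rate for 1236.26 is 0.5% + $2.31/kg.
Duty = $9,169.46 × 0.5% + 149 × $2.31 = $390.04.
Line 4 (3507.99, Bralica, 2,762 kg, $612,528.74):
Base rate for 3507.99 is 33%.
3507.99 has an FTA preferential rate, but origin Bralica is not Erieth; base rate stands.
Duty = $612,528.74 × 33% = $202,134.48.
Total = $134,124.30 + $327,997.87 + $390.04 + $202,134.48 = $664,646.69.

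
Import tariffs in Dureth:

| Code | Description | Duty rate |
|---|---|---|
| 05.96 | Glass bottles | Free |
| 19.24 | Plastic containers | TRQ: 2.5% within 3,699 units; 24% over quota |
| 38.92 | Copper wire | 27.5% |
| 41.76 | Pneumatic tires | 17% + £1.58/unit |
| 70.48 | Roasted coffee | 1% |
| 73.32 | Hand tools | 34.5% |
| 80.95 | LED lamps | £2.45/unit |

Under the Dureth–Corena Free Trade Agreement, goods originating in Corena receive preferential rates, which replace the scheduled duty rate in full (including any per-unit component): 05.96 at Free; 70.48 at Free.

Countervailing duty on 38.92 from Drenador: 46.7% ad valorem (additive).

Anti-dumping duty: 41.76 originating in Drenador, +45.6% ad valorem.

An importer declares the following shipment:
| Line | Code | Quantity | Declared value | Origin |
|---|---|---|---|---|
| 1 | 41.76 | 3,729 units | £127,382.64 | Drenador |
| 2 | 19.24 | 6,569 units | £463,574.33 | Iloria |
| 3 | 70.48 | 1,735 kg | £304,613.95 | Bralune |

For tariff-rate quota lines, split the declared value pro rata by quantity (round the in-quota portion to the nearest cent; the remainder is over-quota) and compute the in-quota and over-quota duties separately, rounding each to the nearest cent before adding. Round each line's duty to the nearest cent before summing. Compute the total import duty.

£143,814.07

Line 1 (41.76, Drenador, 3,729 units, £127,382.64):
Base rate for 41.76 is 17% + £1.58/unit.
Additional duty on 41.76 from Drenador: +45.6%. Applied ad valorem rate: 17% + 45.6% = 62.6%.
Duty = £127,382.64 × 62.6% + 3,729 × £1.58 = £85,633.35.
Line 2 (19.24, Iloria, 6,569 units, £463,574.33):
Code 19.24 is under a tariff-rate quota (threshold 3,699 units). In-quota: 3,699 units at 2.5%; over-quota: 2,870 units at 24%.
Pro-rata value split: in-quota = £463,574.33 × 3,699/6,569 = £261,038.43; over-quota = £463,574.33 − £261,038.43 = £202,535.90.
In-quota duty = £261,038.43 × 2.5% = £6,525.96. Over-quota duty = £202,535.90 × 24% = £48,608.62.
Line duty = £6,525.96 + £48,608.62 = £55,134.58.
Line 3 (70.48, Bralune, 1,735 kg, £304,613.95):
Base rate for 70.48 is 1%.
70.48 has an FTA preferential rate, but origin Bralune is not Corena; base rate stands.
Duty = £304,613.95 × 1% = £3,046.14.
Total = £85,633.35 + £55,134.58 + £3,046.14 = £143,814.07.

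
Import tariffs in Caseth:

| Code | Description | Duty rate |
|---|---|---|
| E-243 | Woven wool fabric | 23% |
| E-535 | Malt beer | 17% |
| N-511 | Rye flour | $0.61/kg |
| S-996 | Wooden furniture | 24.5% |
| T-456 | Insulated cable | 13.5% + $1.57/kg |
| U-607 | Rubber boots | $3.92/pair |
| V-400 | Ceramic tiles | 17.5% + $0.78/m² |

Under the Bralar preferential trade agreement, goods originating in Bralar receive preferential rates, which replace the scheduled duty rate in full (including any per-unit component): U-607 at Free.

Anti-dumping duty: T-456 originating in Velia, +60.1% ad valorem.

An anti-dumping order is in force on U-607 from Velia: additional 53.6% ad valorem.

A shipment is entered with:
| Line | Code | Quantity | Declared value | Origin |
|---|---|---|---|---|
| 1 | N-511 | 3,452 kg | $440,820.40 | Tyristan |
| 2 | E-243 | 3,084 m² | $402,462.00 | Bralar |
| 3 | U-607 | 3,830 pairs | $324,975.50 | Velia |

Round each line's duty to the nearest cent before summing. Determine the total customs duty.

Line 1 (N-511, Tyristan, 3,452 kg, $440,820.40):
Base rate for N-511 is $0.61/kg.
Duty = 3,452 × $0.61 = $2,105.72.
Line 2 (E-243, Bralar, 3,084 m², $402,462.00):
Base rate for E-243 is 23%.
Origin Bralar is the FTA partner but E-243 is not on the preference list; base rate stands.
Duty = $402,462.00 × 23% = $92,566.26.
Line 3 (U-607, Velia, 3,830 pairs, $324,975.50):
Base rate for U-607 is $3.92/pair.
U-607 has an FTA preferential rate, but origin Velia is not Bralar; base rate stands.
Additional duty on U-607 from Velia: +53.6% ad valorem. Applied ad valorem rate = 53.6%.
Duty = $324,975.50 × 53.6% + 3,830 × $3.92 = $189,200.47.
Total = $2,105.72 + $92,566.26 + $189,200.47 = $283,872.45.

$283,872.45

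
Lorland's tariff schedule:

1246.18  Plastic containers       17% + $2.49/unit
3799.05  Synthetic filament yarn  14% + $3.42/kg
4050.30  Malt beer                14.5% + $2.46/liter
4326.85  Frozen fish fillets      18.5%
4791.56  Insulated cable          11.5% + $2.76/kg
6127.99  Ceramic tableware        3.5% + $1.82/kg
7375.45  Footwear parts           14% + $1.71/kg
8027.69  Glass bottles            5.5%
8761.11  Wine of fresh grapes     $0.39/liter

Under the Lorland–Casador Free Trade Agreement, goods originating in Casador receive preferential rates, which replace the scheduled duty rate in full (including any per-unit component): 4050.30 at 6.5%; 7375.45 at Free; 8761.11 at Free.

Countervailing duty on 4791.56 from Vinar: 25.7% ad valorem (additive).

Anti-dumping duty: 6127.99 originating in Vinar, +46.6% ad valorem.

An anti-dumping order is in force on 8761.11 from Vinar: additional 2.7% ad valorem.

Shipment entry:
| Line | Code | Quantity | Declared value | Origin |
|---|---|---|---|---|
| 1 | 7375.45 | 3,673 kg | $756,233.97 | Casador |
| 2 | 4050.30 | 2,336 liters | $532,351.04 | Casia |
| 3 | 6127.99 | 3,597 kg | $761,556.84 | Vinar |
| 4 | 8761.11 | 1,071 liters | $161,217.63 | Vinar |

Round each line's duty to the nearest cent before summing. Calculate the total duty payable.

Line 1 (7375.45, Casador, 3,673 kg, $756,233.97):
Base rate for 7375.45 is 14% + $1.71/kg.
Origin Casador qualifies under the Lorland–Casador agreement and 7375.45 is covered: preferential rate Free applies instead.
Duty = $756,233.97 × 0% = $0.00.
Line 2 (4050.30, Casia, 2,336 liters, $532,351.04):
Base rate for 4050.30 is 14.5% + $2.46/liter.
4050.30 has an FTA preferential rate, but origin Casia is not Casador; base rate stands.
Duty = $532,351.04 × 14.5% + 2,336 × $2.46 = $82,937.46.
Line 3 (6127.99, Vinar, 3,597 kg, $761,556.84):
Base rate for 6127.99 is 3.5% + $1.82/kg.
Additional duty on 6127.99 from Vinar: +46.6%. Applied ad valorem rate: 3.5% + 46.6% = 50.1%.
Duty = $761,556.84 × 50.1% + 3,597 × $1.82 = $388,086.52.
Line 4 (8761.11, Vinar, 1,071 liters, $161,217.63):
Base rate for 8761.11 is $0.39/liter.
8761.11 has an FTA preferential rate, but origin Vinar is not Casador; base rate stands.
Additional duty on 8761.11 from Vinar: +2.7% ad valorem. Applied ad valorem rate = 2.7%.
Duty = $161,217.63 × 2.7% + 1,071 × $0.39 = $4,770.57.
Total = $0.00 + $82,937.46 + $388,086.52 + $4,770.57 = $475,794.55.

$475,794.55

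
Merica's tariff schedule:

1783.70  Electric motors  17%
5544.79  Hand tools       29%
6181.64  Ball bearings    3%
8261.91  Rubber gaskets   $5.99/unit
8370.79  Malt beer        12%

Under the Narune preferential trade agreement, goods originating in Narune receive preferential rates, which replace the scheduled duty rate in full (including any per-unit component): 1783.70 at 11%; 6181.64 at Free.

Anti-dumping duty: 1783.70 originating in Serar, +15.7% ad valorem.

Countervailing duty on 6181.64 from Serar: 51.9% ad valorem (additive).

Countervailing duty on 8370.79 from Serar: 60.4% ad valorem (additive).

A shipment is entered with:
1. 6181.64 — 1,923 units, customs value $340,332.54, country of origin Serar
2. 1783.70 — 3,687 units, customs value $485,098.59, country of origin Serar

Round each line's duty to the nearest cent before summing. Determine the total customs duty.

$345,469.80

Line 1 (6181.64, Serar, 1,923 units, $340,332.54):
Base rate for 6181.64 is 3%.
6181.64 has an FTA preferential rate, but origin Serar is not Narune; base rate stands.
Additional duty on 6181.64 from Serar: +51.9%. Applied ad valorem rate: 3% + 51.9% = 54.9%.
Duty = $340,332.54 × 54.9% = $186,842.56.
Line 2 (1783.70, Serar, 3,687 units, $485,098.59):
Base rate for 1783.70 is 17%.
1783.70 has an FTA preferential rate, but origin Serar is not Narune; base rate stands.
Additional duty on 1783.70 from Serar: +15.7%. Applied ad valorem rate: 17% + 15.7% = 32.7%.
Duty = $485,098.59 × 32.7% = $158,627.24.
Total = $186,842.56 + $158,627.24 = $345,469.80.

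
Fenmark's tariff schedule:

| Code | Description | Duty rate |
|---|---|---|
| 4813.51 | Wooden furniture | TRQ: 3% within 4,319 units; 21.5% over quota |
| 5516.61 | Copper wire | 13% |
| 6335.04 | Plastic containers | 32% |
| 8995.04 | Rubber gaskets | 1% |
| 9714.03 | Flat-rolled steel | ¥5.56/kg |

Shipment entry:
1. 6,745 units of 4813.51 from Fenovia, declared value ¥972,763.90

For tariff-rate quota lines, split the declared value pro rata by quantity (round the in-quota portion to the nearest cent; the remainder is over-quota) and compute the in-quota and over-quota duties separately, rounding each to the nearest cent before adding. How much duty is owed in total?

Line 1 (4813.51, Fenovia, 6,745 units, ¥972,763.90):
Code 4813.51 is under a tariff-rate quota (threshold 4,319 units). In-quota: 4,319 units at 3%; over-quota: 2,426 units at 21.5%.
Pro-rata value split: in-quota = ¥972,763.90 × 4,319/6,745 = ¥622,886.18; over-quota = ¥972,763.90 − ¥622,886.18 = ¥349,877.72.
In-quota duty = ¥622,886.18 × 3% = ¥18,686.59. Over-quota duty = ¥349,877.72 × 21.5% = ¥75,223.71.
Line duty = ¥18,686.59 + ¥75,223.71 = ¥93,910.30.

¥93,910.30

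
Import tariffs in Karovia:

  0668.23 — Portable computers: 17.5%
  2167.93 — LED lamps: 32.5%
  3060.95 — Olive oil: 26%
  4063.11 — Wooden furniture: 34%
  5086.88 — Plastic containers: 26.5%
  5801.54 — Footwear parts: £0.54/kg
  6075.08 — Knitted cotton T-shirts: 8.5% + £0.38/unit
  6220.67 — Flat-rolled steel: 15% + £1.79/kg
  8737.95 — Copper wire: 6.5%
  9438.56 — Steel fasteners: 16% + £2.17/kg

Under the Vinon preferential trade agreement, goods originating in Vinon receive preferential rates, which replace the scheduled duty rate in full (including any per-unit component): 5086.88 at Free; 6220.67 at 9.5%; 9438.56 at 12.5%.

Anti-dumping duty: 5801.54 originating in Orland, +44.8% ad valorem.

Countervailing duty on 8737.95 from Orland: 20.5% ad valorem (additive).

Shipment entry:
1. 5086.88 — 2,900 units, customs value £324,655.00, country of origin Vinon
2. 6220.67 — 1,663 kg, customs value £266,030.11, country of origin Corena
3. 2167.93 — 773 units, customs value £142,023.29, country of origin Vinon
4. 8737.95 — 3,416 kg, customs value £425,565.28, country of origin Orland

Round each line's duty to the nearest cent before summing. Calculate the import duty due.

Line 1 (5086.88, Vinon, 2,900 units, £324,655.00):
Base rate for 5086.88 is 26.5%.
Origin Vinon qualifies under the Karovia–Vinon agreement and 5086.88 is covered: preferential rate Free applies instead.
Duty = £324,655.00 × 0% = £0.00.
Line 2 (6220.67, Corena, 1,663 kg, £266,030.11):
Base rate for 6220.67 is 15% + £1.79/kg.
6220.67 has an FTA preferential rate, but origin Corena is not Vinon; base rate stands.
Duty = £266,030.11 × 15% + 1,663 × £1.79 = £42,881.29.
Line 3 (2167.93, Vinon, 773 units, £142,023.29):
Base rate for 2167.93 is 32.5%.
Origin Vinon is the FTA partner but 2167.93 is not on the preference list; base rate stands.
Duty = £142,023.29 × 32.5% = £46,157.57.
Line 4 (8737.95, Orland, 3,416 kg, £425,565.28):
Base rate for 8737.95 is 6.5%.
Additional duty on 8737.95 from Orland: +20.5%. Applied ad valorem rate: 6.5% + 20.5% = 27%.
Duty = £425,565.28 × 27% = £114,902.63.
Total = £0.00 + £42,881.29 + £46,157.57 + £114,902.63 = £203,941.49.

£203,941.49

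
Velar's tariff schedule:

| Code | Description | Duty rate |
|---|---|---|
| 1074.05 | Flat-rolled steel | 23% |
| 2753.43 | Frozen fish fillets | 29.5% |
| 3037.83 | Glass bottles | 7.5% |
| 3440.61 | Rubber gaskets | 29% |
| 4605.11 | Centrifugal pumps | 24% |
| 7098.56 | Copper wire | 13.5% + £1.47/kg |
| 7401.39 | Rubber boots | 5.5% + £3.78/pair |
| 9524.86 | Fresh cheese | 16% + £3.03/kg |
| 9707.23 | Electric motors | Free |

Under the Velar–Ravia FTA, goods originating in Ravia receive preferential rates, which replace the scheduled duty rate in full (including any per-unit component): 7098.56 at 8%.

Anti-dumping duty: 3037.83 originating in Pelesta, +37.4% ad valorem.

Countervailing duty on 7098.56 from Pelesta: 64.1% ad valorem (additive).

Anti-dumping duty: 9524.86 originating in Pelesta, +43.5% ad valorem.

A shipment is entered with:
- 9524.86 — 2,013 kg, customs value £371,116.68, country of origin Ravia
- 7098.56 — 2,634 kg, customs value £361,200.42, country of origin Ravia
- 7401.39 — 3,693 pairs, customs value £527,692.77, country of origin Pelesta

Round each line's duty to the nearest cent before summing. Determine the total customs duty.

Line 1 (9524.86, Ravia, 2,013 kg, £371,116.68):
Base rate for 9524.86 is 16% + £3.03/kg.
Origin Ravia is the FTA partner but 9524.86 is not on the preference list; base rate stands.
The additional-duty order on 9524.86 targets Pelesta, not Ravia; it does not apply.
Duty = £371,116.68 × 16% + 2,013 × £3.03 = £65,478.06.
Line 2 (7098.56, Ravia, 2,634 kg, £361,200.42):
Base rate for 7098.56 is 13.5% + £1.47/kg.
Origin Ravia qualifies under the Velar–Ravia agreement and 7098.56 is covered: preferential rate 8% applies instead.
The additional-duty order on 7098.56 targets Pelesta, not Ravia; it does not apply.
Duty = £361,200.42 × 8% = £28,896.03.
Line 3 (7401.39, Pelesta, 3,693 pairs, £527,692.77):
Base rate for 7401.39 is 5.5% + £3.78/pair.
Duty = £527,692.77 × 5.5% + 3,693 × £3.78 = £42,982.64.
Total = £65,478.06 + £28,896.03 + £42,982.64 = £137,356.73.

£137,356.73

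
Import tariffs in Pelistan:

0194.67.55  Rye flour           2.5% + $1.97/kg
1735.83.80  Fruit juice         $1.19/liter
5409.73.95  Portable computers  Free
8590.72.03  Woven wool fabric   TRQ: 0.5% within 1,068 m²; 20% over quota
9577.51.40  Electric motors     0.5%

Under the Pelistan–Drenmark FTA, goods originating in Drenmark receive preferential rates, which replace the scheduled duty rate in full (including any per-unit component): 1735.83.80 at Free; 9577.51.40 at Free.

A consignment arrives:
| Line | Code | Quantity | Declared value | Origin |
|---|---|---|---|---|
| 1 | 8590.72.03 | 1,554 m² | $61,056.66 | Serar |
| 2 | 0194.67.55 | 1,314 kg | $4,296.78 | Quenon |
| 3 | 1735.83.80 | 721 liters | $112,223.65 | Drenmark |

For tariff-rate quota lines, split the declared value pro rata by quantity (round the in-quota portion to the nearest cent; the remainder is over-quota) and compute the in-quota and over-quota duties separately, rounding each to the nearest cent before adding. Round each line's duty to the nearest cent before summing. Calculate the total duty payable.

$6,724.80

Line 1 (8590.72.03, Serar, 1,554 m², $61,056.66):
Code 8590.72.03 is under a tariff-rate quota (threshold 1,068 m²). In-quota: 1,068 m² at 0.5%; over-quota: 486 m² at 20%.
Pro-rata value split: in-quota = $61,056.66 × 1,068/1,554 = $41,961.72; over-quota = $61,056.66 − $41,961.72 = $19,094.94.
In-quota duty = $41,961.72 × 0.5% = $209.81. Over-quota duty = $19,094.94 × 20% = $3,818.99.
Line duty = $209.81 + $3,818.99 = $4,028.80.
Line 2 (0194.67.55, Quenon, 1,314 kg, $4,296.78):
Base rate for 0194.67.55 is 2.5% + $1.97/kg.
Duty = $4,296.78 × 2.5% + 1,314 × $1.97 = $2,696.00.
Line 3 (1735.83.80, Drenmark, 721 liters, $112,223.65):
Base rate for 1735.83.80 is $1.19/liter.
Origin Drenmark qualifies under the Pelistan–Drenmark agreement and 1735.83.80 is covered: preferential rate Free applies instead.
Duty = $112,223.65 × 0% = $0.00.
Total = $4,028.80 + $2,696.00 + $0.00 = $6,724.80.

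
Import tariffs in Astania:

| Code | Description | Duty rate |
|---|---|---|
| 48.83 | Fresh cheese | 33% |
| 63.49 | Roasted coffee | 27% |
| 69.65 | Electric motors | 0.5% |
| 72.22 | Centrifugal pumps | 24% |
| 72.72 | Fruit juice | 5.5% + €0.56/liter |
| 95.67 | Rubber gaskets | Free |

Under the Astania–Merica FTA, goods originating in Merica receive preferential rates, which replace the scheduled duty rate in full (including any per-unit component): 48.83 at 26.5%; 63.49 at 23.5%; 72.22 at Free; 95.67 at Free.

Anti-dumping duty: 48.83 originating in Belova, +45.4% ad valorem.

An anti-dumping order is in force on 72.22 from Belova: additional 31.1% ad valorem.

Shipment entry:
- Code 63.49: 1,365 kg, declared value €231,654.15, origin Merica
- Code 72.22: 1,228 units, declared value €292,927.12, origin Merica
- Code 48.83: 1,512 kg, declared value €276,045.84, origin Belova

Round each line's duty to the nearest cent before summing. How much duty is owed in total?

Line 1 (63.49, Merica, 1,365 kg, €231,654.15):
Base rate for 63.49 is 27%.
Origin Merica qualifies under the Astania–Merica agreement and 63.49 is covered: preferential rate 23.5% applies instead.
Duty = €231,654.15 × 23.5% = €54,438.73.
Line 2 (72.22, Merica, 1,228 units, €292,927.12):
Base rate for 72.22 is 24%.
Origin Merica qualifies under the Astania–Merica agreement and 72.22 is covered: preferential rate Free applies instead.
The additional-duty order on 72.22 targets Belova, not Merica; it does not apply.
Duty = €292,927.12 × 0% = €0.00.
Line 3 (48.83, Belova, 1,512 kg, €276,045.84):
Base rate for 48.83 is 33%.
48.83 has an FTA preferential rate, but origin Belova is not Merica; base rate stands.
Additional duty on 48.83 from Belova: +45.4%. Applied ad valorem rate: 33% + 45.4% = 78.4%.
Duty = €276,045.84 × 78.4% = €216,419.94.
Total = €54,438.73 + €0.00 + €216,419.94 = €270,858.67.

€270,858.67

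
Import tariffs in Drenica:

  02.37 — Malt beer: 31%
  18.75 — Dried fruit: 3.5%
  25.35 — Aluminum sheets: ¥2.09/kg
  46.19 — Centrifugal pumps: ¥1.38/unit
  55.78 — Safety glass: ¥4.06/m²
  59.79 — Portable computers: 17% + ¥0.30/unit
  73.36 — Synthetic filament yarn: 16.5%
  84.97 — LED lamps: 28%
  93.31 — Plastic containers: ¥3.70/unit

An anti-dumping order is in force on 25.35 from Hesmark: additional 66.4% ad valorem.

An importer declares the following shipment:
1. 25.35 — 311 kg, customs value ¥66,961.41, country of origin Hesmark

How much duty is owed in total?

Line 1 (25.35, Hesmark, 311 kg, ¥66,961.41):
Base rate for 25.35 is ¥2.09/kg.
Additional duty on 25.35 from Hesmark: +66.4% ad valorem. Applied ad valorem rate = 66.4%.
Duty = ¥66,961.41 × 66.4% + 311 × ¥2.09 = ¥45,112.37.

¥45,112.37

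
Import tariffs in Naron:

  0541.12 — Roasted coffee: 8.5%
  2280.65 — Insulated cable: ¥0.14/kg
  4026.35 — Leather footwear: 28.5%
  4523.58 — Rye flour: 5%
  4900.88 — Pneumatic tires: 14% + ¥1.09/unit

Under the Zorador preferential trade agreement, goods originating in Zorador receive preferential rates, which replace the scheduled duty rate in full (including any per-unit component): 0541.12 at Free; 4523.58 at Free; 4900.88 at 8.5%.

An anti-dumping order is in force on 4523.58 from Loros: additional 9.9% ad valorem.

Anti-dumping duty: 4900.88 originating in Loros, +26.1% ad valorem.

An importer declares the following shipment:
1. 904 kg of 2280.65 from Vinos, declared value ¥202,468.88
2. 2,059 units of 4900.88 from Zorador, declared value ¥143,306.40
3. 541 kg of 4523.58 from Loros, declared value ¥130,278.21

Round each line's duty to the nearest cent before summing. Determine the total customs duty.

Line 1 (2280.65, Vinos, 904 kg, ¥202,468.88):
Base rate for 2280.65 is ¥0.14/kg.
Duty = 904 × ¥0.14 = ¥126.56.
Line 2 (4900.88, Zorador, 2,059 units, ¥143,306.40):
Base rate for 4900.88 is 14% + ¥1.09/unit.
Origin Zorador qualifies under the Naron–Zorador agreement and 4900.88 is covered: preferential rate 8.5% applies instead.
The additional-duty order on 4900.88 targets Loros, not Zorador; it does not apply.
Duty = ¥143,306.40 × 8.5% = ¥12,181.04.
Line 3 (4523.58, Loros, 541 kg, ¥130,278.21):
Base rate for 4523.58 is 5%.
4523.58 has an FTA preferential rate, but origin Loros is not Zorador; base rate stands.
Additional duty on 4523.58 from Loros: +9.9%. Applied ad valorem rate: 5% + 9.9% = 14.9%.
Duty = ¥130,278.21 × 14.9% = ¥19,411.45.
Total = ¥126.56 + ¥12,181.04 + ¥19,411.45 = ¥31,719.05.

¥31,719.05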